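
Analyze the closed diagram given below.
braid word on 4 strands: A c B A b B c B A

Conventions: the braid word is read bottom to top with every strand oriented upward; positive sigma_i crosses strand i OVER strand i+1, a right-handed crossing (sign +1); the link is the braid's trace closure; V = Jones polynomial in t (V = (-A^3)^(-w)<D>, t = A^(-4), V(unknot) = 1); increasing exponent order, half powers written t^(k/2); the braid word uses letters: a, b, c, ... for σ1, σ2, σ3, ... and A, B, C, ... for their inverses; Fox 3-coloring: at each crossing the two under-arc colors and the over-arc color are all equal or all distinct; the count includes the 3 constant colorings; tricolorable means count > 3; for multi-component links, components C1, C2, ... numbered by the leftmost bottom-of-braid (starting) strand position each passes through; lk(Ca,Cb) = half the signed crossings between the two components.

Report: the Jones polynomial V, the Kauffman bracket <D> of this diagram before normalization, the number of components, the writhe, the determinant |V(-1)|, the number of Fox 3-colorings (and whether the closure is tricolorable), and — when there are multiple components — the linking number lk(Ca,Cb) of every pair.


V = t^-5 - 2t^-4 + 2t^-3 - 2t^-2 + 2t^-1 - 1 + t
<D> = -A^-13 + A^-9 - 2A^-5 + 2A^-1 - 2A^3 + 2A^7 - A^11 (w = -3)
1 component over 9 crossings, w = -3
3 Fox colorings among 3^9, |V(-1)| = 11: not tricolorable
why: inverse pairs cancel, leaving σ1⁻¹ σ3 σ2⁻¹ σ1⁻¹ σ3 σ2⁻¹ σ1⁻¹


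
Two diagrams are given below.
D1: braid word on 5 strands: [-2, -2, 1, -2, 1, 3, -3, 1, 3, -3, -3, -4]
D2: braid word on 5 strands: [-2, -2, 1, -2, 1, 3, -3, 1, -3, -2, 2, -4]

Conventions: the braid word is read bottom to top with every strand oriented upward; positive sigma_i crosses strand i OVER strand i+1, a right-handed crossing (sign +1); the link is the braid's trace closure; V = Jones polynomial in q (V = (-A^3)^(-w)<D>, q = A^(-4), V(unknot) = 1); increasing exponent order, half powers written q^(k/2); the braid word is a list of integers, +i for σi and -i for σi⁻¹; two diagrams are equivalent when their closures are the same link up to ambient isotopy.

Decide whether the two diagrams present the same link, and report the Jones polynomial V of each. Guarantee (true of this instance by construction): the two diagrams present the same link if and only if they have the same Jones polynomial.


equivalent: yes
V(D1) = -q^-3 + 2q^-2 - 2q^-1 + 3 - 2q + 2q^2 - q^3  (w -2, c 12, <D> = -A^-18 + 2A^-14 - 2A^-10 + 3A^-6 - 2A^-2 + 2A^2 - A^6)
V(D2) = -q^-3 + 2q^-2 - 2q^-1 + 3 - 2q + 2q^2 - q^3  [12 crossings, <D> = -A^-18 + 2A^-14 - 2A^-10 + 3A^-6 - 2A^-2 + 2A^2 - A^6, w = -2]
key observation: D2 (12 crossings) and D1 (12) are Markov-related braid presentations


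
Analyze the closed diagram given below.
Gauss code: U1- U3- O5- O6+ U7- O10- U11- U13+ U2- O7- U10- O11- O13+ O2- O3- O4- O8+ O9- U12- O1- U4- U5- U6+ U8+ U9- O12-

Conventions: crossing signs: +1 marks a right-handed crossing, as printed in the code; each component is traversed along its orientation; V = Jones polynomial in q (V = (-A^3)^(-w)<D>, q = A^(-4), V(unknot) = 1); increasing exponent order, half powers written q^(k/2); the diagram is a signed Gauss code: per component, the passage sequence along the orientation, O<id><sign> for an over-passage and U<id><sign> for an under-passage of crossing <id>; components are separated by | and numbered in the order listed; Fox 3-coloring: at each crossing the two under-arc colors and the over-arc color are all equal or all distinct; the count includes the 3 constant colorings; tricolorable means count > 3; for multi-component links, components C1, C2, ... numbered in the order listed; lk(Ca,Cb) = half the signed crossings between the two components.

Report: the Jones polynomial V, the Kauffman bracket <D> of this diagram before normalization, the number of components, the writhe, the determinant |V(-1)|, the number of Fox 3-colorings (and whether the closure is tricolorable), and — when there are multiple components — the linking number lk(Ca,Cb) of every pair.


V(q) = q^-8 - 2q^-7 + q^-6 - 2q^-5 + 2q^-4 + q^-2
bracket: -A^-13 - 2A^-5 + 2A^-1 - A^3 + 2A^7 - A^11, w = -7
1 component, writhe -7, over 13 crossings
det 9, colorings 27 of 3^13 — tricolorable
observation: w = -7 shifts under R1 moves; the (-A^3)^(7) factor cancels that in V


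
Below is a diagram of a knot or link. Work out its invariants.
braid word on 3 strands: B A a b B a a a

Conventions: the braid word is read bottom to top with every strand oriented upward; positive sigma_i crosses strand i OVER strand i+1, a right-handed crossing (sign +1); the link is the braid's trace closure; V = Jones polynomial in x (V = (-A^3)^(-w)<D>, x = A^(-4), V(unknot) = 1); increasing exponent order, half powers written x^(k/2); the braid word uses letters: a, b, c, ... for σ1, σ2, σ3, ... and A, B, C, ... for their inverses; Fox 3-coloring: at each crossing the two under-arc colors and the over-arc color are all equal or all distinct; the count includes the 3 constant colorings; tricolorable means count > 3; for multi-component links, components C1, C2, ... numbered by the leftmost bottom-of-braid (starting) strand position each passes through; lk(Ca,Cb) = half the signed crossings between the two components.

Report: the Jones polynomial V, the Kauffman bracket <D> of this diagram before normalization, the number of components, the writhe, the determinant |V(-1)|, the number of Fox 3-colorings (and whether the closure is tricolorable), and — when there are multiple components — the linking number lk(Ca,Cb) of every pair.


V(x) = x + x^3 - x^4
bracket: -A^-10 + A^-6 + A^2, w = +2
1 component, writhe +2, over 8 crossings
det 3, colorings 9 of 3^8 — tricolorable
observation: w = +2 (over 8 crossings) is diagram-only; (-A^3)^(-2) removes it from V


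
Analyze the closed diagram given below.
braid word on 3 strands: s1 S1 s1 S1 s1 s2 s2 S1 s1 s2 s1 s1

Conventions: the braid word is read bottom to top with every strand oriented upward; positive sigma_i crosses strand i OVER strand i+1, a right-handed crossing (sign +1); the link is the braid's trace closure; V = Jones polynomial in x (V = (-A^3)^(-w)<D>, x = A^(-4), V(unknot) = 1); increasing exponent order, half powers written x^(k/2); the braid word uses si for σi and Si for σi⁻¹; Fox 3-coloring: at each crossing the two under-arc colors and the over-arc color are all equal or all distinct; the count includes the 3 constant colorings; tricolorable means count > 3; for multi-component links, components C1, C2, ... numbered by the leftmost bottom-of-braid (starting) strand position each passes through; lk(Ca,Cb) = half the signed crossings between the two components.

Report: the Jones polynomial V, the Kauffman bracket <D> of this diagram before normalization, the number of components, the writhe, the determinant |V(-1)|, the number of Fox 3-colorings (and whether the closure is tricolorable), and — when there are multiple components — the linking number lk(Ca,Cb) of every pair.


Jones polynomial: V(x) = x^2 + 2x^4 - 2x^5 + x^6 - 2x^7 + x^8
<D> = A^-14 - 2A^-10 + A^-6 - 2A^-2 + 2A^2 + A^10; writhe +6
components 1, writhe +6 (12 crossings)
3-colorings: 27 of 3^12, det 9 — tricolorable
note: w = +6 (over 12 crossings) is diagram-only; (-A^3)^(-6) removes it from V


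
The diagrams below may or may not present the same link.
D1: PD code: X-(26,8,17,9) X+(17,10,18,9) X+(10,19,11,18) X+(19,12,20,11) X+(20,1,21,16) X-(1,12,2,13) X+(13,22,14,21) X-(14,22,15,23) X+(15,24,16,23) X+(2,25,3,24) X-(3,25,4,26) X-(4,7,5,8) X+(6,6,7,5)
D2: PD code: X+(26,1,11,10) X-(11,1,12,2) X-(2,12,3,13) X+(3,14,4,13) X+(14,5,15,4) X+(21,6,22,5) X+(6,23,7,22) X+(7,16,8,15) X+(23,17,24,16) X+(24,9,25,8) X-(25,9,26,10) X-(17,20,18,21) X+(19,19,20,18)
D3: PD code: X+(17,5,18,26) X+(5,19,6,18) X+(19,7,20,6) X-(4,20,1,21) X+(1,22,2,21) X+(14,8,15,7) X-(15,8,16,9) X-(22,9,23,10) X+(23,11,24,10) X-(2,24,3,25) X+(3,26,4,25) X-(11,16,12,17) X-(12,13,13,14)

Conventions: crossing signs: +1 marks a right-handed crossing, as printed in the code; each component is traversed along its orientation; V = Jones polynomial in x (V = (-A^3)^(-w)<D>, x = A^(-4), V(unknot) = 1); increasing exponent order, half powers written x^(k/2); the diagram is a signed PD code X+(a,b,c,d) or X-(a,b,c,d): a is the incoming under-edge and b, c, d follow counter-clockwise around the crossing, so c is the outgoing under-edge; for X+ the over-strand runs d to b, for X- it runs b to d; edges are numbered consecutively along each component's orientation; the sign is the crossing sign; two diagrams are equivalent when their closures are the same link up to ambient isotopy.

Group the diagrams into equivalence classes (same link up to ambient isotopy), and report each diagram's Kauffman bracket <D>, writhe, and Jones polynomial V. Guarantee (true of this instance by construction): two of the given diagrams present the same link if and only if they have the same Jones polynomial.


classes: {D1} | {D2} | {D3}
V(D1) = -x^(1/2) + x^(3/2) - x^(5/2) - x^(9/2)  [13 crossings, <D> = A^-9 + A^-1 - A^3 + A^7, w = +3]
D2 (bracket A^-7 - A^-3 + A + A^9; 13 crossings at w = +5): V = -x^(3/2) - x^(7/2) + x^(9/2) - x^(11/2)
D3 (bracket -A^-15 + A^-7 + A^-3 + A; 13 crossings at w = +1): V = -x^(1/2) - x^(3/2) - x^(5/2) + x^(9/2)
note: comparing 3 Jones polynomials yields 3 groups


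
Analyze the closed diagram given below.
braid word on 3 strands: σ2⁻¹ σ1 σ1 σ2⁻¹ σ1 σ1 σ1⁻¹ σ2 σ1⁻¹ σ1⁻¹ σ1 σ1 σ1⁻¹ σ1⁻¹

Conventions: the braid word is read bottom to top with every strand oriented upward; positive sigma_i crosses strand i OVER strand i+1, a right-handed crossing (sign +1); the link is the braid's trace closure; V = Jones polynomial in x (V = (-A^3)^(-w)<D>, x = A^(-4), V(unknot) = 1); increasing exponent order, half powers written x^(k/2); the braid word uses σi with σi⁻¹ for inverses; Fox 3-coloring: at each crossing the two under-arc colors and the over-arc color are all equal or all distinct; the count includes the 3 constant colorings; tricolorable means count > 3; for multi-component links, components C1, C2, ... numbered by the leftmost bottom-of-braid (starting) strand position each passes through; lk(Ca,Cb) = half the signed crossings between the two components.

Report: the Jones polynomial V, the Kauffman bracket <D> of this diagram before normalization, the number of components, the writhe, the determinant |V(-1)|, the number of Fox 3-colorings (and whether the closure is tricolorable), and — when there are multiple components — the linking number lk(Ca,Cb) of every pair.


Jones polynomial: V(x) = -x^-3 + x^-2 - x^-1 + 3 - x + x^2 - x^3
<D> = -A^-12 + A^-8 - A^-4 + 3 - A^4 + A^8 - A^12; writhe 0
components 1, writhe 0 (14 crossings)
3-colorings: 27 of 3^14, det 9 — tricolorable
note: palindromic: swapping x for 1/x fixes V


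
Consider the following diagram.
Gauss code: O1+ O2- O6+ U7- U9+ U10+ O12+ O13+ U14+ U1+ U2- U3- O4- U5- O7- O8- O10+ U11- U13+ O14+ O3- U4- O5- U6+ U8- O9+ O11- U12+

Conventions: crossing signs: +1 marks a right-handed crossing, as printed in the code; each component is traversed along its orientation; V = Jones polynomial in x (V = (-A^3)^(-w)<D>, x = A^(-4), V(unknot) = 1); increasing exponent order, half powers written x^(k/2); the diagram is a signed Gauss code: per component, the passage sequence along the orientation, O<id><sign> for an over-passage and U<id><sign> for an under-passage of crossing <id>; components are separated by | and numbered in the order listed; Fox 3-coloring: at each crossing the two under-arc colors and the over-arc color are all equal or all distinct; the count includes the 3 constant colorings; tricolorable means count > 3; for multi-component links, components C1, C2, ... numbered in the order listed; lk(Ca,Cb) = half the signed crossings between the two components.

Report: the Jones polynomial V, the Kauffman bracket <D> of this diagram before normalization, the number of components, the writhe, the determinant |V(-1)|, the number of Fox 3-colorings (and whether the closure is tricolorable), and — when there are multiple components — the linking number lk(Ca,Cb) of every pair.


V(x) = -x^-3 + 2x^-2 - 2x^-1 + 3 - 2x + 2x^2 - x^3
bracket: -A^-12 + 2A^-8 - 2A^-4 + 3 - 2A^4 + 2A^8 - A^12, w = 0
1 component, writhe 0, over 14 crossings
det 13, colorings 3 of 3^14 — not tricolorable
observation: det 13 = |V(-1)|; not divisible by 3, so not tricolorable


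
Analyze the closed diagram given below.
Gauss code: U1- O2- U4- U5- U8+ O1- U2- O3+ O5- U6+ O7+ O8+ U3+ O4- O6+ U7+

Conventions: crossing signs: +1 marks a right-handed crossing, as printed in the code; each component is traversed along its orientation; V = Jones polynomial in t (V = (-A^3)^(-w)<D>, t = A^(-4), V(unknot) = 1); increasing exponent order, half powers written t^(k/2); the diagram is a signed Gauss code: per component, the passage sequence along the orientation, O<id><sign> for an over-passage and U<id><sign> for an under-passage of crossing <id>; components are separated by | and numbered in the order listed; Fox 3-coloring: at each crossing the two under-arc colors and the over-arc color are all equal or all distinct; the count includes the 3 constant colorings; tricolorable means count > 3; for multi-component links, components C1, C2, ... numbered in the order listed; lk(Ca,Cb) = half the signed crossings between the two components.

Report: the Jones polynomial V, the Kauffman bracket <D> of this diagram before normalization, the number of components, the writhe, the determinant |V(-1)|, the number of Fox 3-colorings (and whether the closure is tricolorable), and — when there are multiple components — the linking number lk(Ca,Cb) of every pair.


Jones polynomial: V(t) = -t^-3 + t^-2 - t^-1 + 3 - t + t^2 - t^3
<D> = -A^-12 + A^-8 - A^-4 + 3 - A^4 + A^8 - A^12; writhe 0
components 1, writhe 0 (8 crossings)
3-colorings: 27 of 3^8, det 9 — tricolorable
note: V spans 6 powers of t: at least 6 crossings in any diagram


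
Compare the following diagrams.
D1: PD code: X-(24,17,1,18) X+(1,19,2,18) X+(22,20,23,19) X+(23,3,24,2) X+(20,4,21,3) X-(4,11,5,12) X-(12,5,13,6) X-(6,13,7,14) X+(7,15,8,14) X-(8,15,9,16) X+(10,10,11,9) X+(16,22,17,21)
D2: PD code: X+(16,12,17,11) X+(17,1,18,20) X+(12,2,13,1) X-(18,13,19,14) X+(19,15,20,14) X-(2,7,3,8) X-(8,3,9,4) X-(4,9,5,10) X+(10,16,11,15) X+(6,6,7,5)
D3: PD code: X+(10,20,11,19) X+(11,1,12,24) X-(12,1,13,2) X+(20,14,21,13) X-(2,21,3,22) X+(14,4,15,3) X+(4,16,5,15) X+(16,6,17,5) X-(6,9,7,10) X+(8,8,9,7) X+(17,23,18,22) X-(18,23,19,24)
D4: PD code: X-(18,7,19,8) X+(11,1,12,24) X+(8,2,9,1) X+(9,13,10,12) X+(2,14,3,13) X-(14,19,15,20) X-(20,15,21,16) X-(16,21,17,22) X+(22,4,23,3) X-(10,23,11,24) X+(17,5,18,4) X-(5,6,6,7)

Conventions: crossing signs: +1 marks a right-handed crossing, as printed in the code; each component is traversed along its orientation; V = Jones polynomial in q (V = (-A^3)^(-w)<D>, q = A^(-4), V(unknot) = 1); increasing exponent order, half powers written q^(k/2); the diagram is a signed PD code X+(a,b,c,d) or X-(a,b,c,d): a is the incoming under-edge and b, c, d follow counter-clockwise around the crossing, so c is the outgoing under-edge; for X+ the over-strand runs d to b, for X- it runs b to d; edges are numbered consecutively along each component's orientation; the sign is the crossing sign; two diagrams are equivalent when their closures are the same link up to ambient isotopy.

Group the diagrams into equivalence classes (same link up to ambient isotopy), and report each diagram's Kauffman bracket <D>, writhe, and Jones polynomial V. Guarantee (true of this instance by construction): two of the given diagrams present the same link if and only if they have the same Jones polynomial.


classes: {D1, D2, D4} | {D3}
V(D1) = -q^-3 + q^-2 - q^-1 + 3 - q + q^2 - q^3  [12 crossings, <D> = -A^-6 + A^-2 - A^2 + 3A^6 - A^10 + A^14 - A^18, w = +2]
V(D2) = -q^-3 + q^-2 - q^-1 + 3 - q + q^2 - q^3  [10 crossings, <D> = -A^-6 + A^-2 - A^2 + 3A^6 - A^10 + A^14 - A^18, w = +2]
V(D3) = q^2 + q^4 - q^5 + q^6 - q^7  [12 crossings, <D> = -A^-16 + A^-12 - A^-8 + A^-4 + A^4, w = +4]
V(D4) = -q^-3 + q^-2 - q^-1 + 3 - q + q^2 - q^3  (w 0, c 12, <D> = -A^-12 + A^-8 - A^-4 + 3 - A^4 + A^8 - A^12)
note: 2 classes among 4 diagrams; unequal V(q) rules out equality


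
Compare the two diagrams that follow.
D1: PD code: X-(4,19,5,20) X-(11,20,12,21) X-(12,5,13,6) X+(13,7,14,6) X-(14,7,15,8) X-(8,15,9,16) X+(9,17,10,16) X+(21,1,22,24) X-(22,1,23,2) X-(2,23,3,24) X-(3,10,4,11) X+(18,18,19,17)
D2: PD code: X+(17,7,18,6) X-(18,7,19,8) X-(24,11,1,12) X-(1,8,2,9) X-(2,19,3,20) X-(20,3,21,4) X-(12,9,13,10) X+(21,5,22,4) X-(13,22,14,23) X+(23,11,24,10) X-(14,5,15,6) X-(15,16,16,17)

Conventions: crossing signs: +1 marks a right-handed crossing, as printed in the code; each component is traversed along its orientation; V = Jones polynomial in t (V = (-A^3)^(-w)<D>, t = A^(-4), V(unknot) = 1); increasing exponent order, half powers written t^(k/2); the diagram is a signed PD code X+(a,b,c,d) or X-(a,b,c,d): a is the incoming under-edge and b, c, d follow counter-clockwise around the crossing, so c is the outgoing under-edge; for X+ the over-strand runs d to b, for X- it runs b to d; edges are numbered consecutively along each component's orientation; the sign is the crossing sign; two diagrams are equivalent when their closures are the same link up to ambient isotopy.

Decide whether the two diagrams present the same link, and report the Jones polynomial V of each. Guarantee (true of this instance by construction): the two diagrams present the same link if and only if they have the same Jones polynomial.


same link: yes
V(D1) = -t^-4 + t^-3 + t^-1  [12 crossings, <D> = A^-8 + 1 - A^4, w = -4]
D2 (bracket A^-14 + A^-6 - A^-2; 12 crossings at w = -6): V = -t^-4 + t^-3 + t^-1
note: one V(t) for all 2 diagrams — one class (guaranteed)


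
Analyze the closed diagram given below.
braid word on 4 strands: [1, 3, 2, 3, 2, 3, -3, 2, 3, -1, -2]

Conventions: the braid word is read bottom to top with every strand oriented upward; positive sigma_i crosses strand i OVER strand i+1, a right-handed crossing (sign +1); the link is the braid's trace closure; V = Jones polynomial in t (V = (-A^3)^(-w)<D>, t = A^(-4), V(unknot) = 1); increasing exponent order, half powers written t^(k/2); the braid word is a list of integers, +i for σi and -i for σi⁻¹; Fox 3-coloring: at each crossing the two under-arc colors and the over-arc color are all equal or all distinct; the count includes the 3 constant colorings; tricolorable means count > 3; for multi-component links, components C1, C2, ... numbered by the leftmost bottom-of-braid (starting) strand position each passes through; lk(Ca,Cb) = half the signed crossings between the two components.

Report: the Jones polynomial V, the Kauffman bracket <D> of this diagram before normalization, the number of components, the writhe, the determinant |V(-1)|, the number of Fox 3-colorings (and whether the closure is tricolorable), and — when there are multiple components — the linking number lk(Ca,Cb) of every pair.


V = t^2 + t^4 - t^5 + t^6 - t^7
<D> = A^-13 - A^-9 + A^-5 - A^-1 - A^7 (w = +5)
1 component over 11 crossings, w = +5
3 Fox colorings among 3^11, |V(-1)| = 5: not tricolorable
why: the word shrinks to σ1 σ3 σ2 σ3 σ2 σ2 σ3 σ1⁻¹ σ2⁻¹ after cancelling


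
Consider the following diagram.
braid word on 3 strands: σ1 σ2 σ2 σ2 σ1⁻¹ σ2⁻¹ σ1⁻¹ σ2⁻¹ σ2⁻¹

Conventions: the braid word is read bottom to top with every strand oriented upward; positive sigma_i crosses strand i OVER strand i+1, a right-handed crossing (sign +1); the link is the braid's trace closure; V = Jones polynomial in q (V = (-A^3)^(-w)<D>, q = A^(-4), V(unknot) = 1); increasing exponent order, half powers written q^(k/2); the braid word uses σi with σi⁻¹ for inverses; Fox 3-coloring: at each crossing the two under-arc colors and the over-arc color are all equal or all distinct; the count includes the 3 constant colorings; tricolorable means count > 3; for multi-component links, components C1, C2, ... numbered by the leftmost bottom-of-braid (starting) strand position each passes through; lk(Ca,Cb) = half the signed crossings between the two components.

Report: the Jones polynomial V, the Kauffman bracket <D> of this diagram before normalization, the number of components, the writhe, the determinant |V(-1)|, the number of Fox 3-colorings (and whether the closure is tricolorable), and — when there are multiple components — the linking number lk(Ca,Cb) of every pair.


V = q^(-7/2) - q^(-5/2) + q^(-3/2) - 2q^(-1/2) - q^(3/2)
<D> = A^-9 + 2A^-1 - A^3 + A^7 - A^11 (w = -1)
2 components over 9 crossings, w = -1
lk(C1,C2): +1
9 Fox colorings among 3^9, |V(-1)| = 6: tricolorable
why: w = -1 (over 9 crossings) is diagram-only; (-A^3)^(1) removes it from V


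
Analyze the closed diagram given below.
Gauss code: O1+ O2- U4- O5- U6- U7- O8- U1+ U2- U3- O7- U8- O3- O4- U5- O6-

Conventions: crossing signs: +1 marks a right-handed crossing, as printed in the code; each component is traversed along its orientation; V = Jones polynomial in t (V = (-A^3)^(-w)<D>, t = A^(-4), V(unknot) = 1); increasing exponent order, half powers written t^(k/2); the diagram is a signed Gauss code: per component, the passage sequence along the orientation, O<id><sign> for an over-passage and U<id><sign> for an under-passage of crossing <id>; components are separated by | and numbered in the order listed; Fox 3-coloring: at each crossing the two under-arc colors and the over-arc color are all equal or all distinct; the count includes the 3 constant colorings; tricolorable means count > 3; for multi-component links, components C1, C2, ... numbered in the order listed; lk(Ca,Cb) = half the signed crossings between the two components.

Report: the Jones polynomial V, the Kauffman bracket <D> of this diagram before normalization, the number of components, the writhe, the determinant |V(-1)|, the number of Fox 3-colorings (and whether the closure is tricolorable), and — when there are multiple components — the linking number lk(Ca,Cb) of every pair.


V = t^-8 - 2t^-7 + t^-6 - 2t^-5 + 2t^-4 + t^-2
<D> = A^-10 + 2A^-2 - 2A^2 + A^6 - 2A^10 + A^14 (w = -6)
1 component over 8 crossings, w = -6
27 Fox colorings among 3^8, |V(-1)| = 9: tricolorable
why: det 9 = |V(-1)|; divisible by 3, so tricolorable


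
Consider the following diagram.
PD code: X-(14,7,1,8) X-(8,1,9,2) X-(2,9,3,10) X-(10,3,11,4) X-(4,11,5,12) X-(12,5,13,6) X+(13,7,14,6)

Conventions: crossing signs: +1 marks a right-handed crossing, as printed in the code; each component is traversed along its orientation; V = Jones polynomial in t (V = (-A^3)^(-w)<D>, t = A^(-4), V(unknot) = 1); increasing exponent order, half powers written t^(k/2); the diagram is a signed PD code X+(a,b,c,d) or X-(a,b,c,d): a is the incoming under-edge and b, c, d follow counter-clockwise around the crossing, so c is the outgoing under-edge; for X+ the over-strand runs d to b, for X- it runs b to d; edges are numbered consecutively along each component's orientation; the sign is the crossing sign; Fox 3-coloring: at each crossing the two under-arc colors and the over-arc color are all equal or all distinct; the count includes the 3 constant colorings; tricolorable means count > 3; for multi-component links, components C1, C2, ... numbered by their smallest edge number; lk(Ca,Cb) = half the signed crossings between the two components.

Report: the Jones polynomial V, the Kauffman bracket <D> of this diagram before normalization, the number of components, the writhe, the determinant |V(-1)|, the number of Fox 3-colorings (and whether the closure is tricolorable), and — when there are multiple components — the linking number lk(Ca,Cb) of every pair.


V = -t^-7 + t^-6 - t^-5 + t^-4 + t^-2
<D> = -A^-7 - A + A^5 - A^9 + A^13 (w = -5)
1 component over 7 crossings, w = -5
3 Fox colorings among 3^7, |V(-1)| = 5: not tricolorable
why: V spans 5 powers of t: at least 5 crossings in any diagram


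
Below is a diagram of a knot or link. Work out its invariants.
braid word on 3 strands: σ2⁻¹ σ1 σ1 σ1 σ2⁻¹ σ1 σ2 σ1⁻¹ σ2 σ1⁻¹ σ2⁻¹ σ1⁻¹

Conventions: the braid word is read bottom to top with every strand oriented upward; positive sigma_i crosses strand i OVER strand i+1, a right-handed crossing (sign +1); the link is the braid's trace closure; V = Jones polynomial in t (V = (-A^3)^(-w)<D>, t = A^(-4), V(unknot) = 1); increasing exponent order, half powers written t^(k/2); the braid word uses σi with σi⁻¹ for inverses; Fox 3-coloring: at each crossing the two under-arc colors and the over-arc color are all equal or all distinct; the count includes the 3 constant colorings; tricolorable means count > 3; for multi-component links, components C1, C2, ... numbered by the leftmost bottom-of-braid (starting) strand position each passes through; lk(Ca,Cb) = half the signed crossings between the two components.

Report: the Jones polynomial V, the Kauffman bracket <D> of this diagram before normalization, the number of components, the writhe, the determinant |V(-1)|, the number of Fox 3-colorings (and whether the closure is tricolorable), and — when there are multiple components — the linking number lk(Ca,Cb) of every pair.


Jones polynomial: V(t) = t^-4 - 2t^-3 + 3t^-2 - 4t^-1 + 5 - 4t + 3t^2 - 2t^3 + t^4
<D> = A^-16 - 2A^-12 + 3A^-8 - 4A^-4 + 5 - 4A^4 + 3A^8 - 2A^12 + A^16; writhe 0
components 1, writhe 0 (12 crossings)
3-colorings: 3 of 3^12, det 25 — not tricolorable
note: the span of V is 8, forcing >= 8 crossings in any diagram


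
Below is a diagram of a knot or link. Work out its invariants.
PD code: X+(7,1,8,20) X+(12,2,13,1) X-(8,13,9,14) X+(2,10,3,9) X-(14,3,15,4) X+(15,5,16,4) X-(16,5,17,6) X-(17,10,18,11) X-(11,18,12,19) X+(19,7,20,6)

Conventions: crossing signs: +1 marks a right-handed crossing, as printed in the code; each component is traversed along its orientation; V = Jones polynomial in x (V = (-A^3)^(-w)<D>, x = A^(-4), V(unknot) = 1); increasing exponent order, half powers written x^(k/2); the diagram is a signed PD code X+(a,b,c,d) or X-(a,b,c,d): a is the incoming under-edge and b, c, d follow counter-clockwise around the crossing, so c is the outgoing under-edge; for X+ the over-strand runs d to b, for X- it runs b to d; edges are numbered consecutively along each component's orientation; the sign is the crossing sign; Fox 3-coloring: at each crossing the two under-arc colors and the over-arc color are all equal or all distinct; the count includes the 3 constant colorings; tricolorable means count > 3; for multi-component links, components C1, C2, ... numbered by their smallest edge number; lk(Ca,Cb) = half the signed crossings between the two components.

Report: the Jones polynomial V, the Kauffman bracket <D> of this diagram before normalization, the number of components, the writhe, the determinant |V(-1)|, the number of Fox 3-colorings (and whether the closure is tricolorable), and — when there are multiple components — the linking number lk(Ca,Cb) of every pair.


Jones polynomial: V(x) = -x^-3 + 2x^-2 - 2x^-1 + 3 - 2x + 2x^2 - x^3
<D> = -A^-12 + 2A^-8 - 2A^-4 + 3 - 2A^4 + 2A^8 - A^12; writhe 0
components 1, writhe 0 (10 crossings)
3-colorings: 3 of 3^10, det 13 — not tricolorable
note: V spans 6 powers of x: at least 6 crossings in any diagram


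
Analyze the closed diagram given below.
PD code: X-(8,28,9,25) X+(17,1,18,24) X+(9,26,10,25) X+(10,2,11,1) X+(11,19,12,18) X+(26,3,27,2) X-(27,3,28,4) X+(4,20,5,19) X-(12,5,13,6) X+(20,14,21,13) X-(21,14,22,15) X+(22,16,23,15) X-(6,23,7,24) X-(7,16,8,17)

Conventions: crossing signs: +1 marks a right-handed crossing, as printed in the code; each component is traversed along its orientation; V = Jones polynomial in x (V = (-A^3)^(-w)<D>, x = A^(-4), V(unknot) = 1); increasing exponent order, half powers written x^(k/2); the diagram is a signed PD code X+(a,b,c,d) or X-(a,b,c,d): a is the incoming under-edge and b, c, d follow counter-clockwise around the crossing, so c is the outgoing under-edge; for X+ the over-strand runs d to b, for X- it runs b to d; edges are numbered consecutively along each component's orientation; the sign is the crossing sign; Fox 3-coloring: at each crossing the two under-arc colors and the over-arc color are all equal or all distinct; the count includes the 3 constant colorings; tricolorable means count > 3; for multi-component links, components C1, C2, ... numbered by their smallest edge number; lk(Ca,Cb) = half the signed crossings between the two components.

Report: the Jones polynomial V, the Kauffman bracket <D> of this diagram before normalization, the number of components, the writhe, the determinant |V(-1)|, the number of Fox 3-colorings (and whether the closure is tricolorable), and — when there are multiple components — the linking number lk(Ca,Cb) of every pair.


Jones polynomial: V(x) = -x^(1/2) - x^(3/2) - x^(5/2) + x^(9/2)
<D> = A^-12 - A^-4 - 1 - A^4; writhe +2
components 2, writhe +2 (14 crossings)
linking number lk(C1,C2) = 0
3-colorings: 27 of 3^14, det 0 — tricolorable
note: |V(-1)| = 0: so tricolorable, since 3 divides 0


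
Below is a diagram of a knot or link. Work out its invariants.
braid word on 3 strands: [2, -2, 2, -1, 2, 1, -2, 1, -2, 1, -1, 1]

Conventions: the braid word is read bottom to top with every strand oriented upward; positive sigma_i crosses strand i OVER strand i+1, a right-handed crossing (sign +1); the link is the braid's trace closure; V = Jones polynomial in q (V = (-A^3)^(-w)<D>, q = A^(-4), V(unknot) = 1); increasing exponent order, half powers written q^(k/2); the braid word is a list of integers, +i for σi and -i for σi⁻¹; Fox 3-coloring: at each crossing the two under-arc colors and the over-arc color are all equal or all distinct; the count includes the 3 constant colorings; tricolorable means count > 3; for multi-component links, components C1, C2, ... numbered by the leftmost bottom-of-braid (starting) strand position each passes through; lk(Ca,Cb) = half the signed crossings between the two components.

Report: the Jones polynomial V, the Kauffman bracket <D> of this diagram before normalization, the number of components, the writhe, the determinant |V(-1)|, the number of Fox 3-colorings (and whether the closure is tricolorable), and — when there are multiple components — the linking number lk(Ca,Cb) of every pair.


V = -q^-1 + 2 - q + 2q^2 - q^3 + q^4 - q^5
<D> = -A^-14 + A^-10 - A^-6 + 2A^-2 - A^2 + 2A^6 - A^10 (w = +2)
1 component over 12 crossings, w = +2
9 Fox colorings among 3^12, |V(-1)| = 9: tricolorable
why: w = +2 shifts under R1 moves; the (-A^3)^(-2) factor cancels that in V


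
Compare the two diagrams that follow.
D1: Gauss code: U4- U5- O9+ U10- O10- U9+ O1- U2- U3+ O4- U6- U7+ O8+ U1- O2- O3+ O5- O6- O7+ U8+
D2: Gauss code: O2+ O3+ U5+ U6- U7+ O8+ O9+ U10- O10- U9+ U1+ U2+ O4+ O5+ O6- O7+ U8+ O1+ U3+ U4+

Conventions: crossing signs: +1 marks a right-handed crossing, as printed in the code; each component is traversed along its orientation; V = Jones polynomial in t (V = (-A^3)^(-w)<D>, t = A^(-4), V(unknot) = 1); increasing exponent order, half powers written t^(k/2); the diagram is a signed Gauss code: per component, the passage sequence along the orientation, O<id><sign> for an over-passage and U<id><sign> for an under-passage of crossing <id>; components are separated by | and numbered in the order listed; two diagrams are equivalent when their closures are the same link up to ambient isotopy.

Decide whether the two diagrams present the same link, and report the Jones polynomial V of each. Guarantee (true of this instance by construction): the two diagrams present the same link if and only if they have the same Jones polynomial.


equivalent: no
V(D1) = 1  (w -2, c 10, <D> = A^-6)
V(D2) = t^2 + t^4 - t^5 + t^6 - t^7  [10 crossings, <D> = -A^-10 + A^-6 - A^-2 + A^2 + A^10, w = +6]
key observation: 2 classes among 2 diagrams; unequal V(t) rules out equality


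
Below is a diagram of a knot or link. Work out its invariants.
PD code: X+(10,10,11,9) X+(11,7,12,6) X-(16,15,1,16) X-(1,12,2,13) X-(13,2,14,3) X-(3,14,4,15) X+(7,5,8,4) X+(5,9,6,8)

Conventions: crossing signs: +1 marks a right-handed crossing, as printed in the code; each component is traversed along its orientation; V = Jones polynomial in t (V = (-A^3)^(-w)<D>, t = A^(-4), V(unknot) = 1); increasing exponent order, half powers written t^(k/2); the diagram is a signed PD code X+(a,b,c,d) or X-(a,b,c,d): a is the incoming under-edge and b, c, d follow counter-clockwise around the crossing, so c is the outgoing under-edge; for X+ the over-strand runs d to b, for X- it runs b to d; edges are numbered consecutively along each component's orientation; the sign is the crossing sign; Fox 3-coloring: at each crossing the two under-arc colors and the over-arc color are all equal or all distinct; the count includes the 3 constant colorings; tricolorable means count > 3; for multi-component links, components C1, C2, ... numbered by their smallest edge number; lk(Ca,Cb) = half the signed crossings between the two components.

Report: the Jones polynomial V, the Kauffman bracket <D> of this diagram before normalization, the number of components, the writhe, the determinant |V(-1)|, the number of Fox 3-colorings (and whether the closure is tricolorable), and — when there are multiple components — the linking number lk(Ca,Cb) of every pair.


V = -t^-3 + t^-2 - t^-1 + 3 - t + t^2 - t^3
<D> = -A^-12 + A^-8 - A^-4 + 3 - A^4 + A^8 - A^12 (w = 0)
1 component over 8 crossings, w = 0
27 Fox colorings among 3^8, |V(-1)| = 9: tricolorable
why: w = 0 shifts under R1 moves; the (-A^3)^(0) factor cancels that in V


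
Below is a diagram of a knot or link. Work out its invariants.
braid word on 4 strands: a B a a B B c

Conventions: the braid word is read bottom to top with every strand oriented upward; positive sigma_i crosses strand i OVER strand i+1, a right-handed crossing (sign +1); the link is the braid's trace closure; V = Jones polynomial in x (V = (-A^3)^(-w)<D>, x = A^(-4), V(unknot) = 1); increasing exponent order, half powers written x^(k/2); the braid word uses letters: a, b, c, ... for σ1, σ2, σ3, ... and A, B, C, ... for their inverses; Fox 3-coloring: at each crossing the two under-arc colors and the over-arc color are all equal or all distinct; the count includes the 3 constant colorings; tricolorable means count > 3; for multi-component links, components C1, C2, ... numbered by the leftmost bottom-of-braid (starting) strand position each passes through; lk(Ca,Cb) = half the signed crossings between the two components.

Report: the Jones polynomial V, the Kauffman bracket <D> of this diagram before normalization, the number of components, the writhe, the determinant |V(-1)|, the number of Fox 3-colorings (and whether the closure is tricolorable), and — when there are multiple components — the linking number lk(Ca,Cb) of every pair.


V = -x^-3 + 2x^-2 - 2x^-1 + 3 - 2x + 2x^2 - x^3
<D> = A^-9 - 2A^-5 + 2A^-1 - 3A^3 + 2A^7 - 2A^11 + A^15 (w = +1)
1 component over 7 crossings, w = +1
3 Fox colorings among 3^7, |V(-1)| = 13: not tricolorable
why: |V(-1)| = 13: so not tricolorable, since 3 does not divide 13


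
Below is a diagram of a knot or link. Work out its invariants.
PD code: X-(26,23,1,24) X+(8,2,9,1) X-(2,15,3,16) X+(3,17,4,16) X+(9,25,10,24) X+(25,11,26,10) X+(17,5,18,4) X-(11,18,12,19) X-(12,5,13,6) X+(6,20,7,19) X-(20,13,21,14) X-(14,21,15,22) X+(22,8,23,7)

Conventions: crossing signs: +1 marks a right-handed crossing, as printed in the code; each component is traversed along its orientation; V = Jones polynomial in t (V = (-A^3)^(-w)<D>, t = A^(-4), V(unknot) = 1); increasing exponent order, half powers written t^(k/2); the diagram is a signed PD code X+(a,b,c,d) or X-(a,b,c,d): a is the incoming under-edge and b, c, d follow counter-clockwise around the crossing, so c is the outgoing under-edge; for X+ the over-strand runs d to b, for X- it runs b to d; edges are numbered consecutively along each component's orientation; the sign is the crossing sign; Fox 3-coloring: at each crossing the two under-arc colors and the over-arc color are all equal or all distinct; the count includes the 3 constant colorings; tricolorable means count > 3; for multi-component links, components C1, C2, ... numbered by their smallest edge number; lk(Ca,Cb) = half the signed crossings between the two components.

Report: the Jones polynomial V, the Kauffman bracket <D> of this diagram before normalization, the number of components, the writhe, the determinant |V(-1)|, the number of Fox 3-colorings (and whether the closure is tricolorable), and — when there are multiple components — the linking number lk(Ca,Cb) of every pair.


V(t) = -t^-3 + 2t^-2 - 3t^-1 + 5 - 4t + 4t^2 - 3t^3 + 2t^4 - t^5
bracket: A^-17 - 2A^-13 + 3A^-9 - 4A^-5 + 4A^-1 - 5A^3 + 3A^7 - 2A^11 + A^15, w = +1
1 component, writhe +1, over 13 crossings
det 25, colorings 3 of 3^13 — not tricolorable
observation: |V(-1)| = 25: so not tricolorable, since 3 does not divide 25


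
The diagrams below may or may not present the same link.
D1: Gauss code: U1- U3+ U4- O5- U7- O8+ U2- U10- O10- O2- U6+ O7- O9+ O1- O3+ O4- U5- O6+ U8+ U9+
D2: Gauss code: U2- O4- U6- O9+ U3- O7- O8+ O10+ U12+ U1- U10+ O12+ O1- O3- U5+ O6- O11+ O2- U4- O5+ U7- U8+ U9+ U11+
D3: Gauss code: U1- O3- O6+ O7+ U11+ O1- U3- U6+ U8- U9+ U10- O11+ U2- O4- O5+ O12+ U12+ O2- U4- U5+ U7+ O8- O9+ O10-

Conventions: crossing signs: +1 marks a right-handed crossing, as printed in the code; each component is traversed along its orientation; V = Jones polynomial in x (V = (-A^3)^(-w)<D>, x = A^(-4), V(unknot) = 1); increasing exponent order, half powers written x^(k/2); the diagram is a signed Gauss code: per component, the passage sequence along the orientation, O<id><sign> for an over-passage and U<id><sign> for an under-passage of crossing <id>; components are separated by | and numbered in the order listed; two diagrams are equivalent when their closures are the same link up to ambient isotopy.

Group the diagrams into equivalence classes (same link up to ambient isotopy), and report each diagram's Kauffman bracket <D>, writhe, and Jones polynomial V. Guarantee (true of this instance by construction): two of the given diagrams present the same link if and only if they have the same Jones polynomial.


classes: {D1, D2, D3}
V(D1) = x^-2 - x^-1 + 1 - x + x^2  [10 crossings, <D> = A^-14 - A^-10 + A^-6 - A^-2 + A^2, w = -2]
D2 (bracket A^-8 - A^-4 + 1 - A^4 + A^8; 12 crossings at w = 0): V = x^-2 - x^-1 + 1 - x + x^2
V(D3) = x^-2 - x^-1 + 1 - x + x^2  (w 0, c 12, <D> = A^-8 - A^-4 + 1 - A^4 + A^8)
insight: one V(x) for all 3 diagrams — one class (guaranteed)


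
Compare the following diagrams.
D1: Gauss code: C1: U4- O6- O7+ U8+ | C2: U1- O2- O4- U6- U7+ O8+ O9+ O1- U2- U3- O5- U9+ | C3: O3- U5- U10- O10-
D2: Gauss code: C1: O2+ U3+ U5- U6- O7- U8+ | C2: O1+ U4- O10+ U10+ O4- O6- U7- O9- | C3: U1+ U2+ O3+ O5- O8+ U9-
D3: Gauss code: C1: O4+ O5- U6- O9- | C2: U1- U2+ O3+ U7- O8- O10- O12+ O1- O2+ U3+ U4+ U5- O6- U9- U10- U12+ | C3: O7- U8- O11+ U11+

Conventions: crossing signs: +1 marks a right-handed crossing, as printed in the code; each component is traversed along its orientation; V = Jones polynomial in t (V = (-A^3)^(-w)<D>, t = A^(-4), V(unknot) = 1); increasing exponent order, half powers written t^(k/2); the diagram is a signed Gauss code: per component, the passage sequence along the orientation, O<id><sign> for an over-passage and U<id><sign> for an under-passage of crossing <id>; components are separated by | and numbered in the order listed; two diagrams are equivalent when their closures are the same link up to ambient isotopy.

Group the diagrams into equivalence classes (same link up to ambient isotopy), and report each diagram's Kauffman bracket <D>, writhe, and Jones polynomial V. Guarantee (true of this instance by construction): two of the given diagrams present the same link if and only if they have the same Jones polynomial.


grouping into links: {D1} | {D2} | {D3}
V(D1) = t^-3 + t^-2 + t^-1 + 1  (w -4, c 10, <D> = A^-12 + A^-8 + A^-4 + 1)
V(D2) = t^-2 + 2 + t^2  [10 crossings, <D> = A^-8 + 2 + A^8, w = 0]
V(D3) = t^-5 + 2t^-3 + t^-1  (w -2, c 12, <D> = A^-2 + 2A^6 + A^14)
key observation: 3 classes among 3 diagrams; unequal V(t) rules out equality
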